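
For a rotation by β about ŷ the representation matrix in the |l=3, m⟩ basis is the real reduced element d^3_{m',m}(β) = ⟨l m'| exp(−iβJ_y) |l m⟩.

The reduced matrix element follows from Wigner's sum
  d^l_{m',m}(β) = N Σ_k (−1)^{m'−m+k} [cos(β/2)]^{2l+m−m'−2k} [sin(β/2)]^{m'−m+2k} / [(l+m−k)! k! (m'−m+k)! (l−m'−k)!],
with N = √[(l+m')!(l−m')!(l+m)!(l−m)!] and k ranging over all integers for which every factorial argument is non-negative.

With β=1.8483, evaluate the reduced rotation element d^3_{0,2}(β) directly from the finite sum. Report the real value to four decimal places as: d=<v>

d=-0.3470

d^3_{0,2}(β=1.8483) via Wigner's sum:
c=cos(1.8483/2)=0.602513, s=sin(1.8483/2)=0.798109; N=√[6·6·120·1]=65.726707
The bounds max(0,m−m')=2 and min(l+m,l−m')=3 give 2 terms
  k=2: (−1)^0·65.7267/(12)·0.6025^4·0.7981^2 = +0.459781
  k=3: (−1)^1·65.7267/(12)·0.6025^2·0.7981^4 = -0.806756
d^3_{0,2}(1.8483) = +0.459781 -0.806756 = -0.346975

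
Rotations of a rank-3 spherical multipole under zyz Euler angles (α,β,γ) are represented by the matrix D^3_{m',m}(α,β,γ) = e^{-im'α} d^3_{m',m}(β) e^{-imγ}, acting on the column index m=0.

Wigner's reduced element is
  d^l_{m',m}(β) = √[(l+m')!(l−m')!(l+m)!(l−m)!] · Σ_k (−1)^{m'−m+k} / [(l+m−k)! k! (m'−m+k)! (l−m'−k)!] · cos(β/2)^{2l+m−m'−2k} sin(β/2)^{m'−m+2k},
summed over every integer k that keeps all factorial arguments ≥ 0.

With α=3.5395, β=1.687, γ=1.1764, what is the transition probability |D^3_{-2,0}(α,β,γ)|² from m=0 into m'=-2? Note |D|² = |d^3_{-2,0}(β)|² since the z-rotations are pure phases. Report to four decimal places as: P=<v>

P=0.0245

Split into d^3_{-2,0}(β=1.687) × two z-phases.
With c≡cos(β/2)=0.664852 and s≡sin(β/2)=0.746975, N=[1·120·6·6]^{1/2}=65.726707
k: max(0,(0)−(-2))=2 … min(3+(0),3−(-2))=3
  k=2: (−1)^0·65.7267/(12)·0.6649^4·0.7470^2 = +0.597136
  k=3: (−1)^1·65.7267/(12)·0.6649^2·0.7470^4 = -0.753763
d^3_{-2,0}(1.687) = +0.597136 -0.753763 = -0.156626
|D^3_{-2,0}|² = |d^3_{-2,0}(β)|² = (-0.156626)² = 0.024532 (the z-rotation phases have unit modulus)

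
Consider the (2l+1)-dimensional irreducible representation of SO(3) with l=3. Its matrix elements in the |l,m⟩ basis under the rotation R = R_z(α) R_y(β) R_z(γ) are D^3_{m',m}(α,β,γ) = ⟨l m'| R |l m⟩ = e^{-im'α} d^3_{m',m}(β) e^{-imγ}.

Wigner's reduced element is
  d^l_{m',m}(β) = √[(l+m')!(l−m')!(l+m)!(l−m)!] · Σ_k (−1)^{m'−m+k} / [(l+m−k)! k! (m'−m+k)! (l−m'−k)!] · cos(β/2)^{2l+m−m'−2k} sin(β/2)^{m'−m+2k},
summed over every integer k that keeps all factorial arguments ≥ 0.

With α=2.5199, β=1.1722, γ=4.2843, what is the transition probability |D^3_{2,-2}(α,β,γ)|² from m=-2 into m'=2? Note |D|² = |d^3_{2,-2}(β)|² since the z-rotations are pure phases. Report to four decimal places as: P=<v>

Split into d^3_{2,-2}(β=1.1722) × two z-phases.
With c≡cos(β/2)=0.833104 and s≡sin(β/2)=0.553116, N=[120·1·1·120]^{1/2}=120.000000
Admissible k: 0..1 (factorial args all ≥0)
  k=0: (−1)^4·120.0000/(24)·0.8331^2·0.5531^4 = +0.324813
  k=1: (−1)^5·120.0000/(120)·0.8331^0·0.5531^6 = -0.028635
d^3_{2,-2}(1.1722) = +0.324813 -0.028635 = +0.296178
|D^3_{2,-2}|² = |d^3_{2,-2}(β)|² = (+0.296178)² = 0.087722 (the z-rotation phases have unit modulus)

P=0.0877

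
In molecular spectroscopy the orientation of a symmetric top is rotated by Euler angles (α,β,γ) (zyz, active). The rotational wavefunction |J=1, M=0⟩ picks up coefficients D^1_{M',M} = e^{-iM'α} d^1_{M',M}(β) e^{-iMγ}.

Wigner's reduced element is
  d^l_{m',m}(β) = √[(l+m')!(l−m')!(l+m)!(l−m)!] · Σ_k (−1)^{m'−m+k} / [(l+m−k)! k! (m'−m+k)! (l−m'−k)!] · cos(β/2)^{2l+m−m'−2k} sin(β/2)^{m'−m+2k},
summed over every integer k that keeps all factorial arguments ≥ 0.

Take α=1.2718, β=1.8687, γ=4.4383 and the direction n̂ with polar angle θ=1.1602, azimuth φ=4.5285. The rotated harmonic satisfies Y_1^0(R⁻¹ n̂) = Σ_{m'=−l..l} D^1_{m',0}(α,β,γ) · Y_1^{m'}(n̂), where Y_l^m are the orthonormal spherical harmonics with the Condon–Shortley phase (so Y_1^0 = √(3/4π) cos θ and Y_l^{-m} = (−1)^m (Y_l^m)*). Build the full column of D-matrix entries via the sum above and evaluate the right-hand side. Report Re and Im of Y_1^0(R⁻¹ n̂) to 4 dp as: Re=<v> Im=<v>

Need the full column D^1_{m',0} for m'=−1..1 at α=1.2718, β=1.8687, γ=4.4383.
cos(β/2)=0.594341, sin(β/2)=0.804213
d^1_{-1,0}: single k=1 term ⇒ +0.675961;  D = +0.199112+0.645971i
d^1_{0,0}: k∈[0..1] ⇒ +0.353242 -0.646758 = -0.293517;  D = -0.293517+0.000000i
d^1_{1,0}: single k=0 term ⇒ -0.675961;  D = -0.199112+0.645971i
Y_1^{m'}(θ=1.1602,φ=4.5285) and Σ D·Y over m':
  (+0.1991+0.6460i)·(-0.0579+0.3114i)  (-0.2935+0.0000i)·(+0.1950+0.0000i)  (-0.1991+0.6460i)·(+0.0579+0.3114i)
Y_1^0(R⁻¹ n̂) = -0.482669+0.000000i

Re=-0.4827 Im=0.0000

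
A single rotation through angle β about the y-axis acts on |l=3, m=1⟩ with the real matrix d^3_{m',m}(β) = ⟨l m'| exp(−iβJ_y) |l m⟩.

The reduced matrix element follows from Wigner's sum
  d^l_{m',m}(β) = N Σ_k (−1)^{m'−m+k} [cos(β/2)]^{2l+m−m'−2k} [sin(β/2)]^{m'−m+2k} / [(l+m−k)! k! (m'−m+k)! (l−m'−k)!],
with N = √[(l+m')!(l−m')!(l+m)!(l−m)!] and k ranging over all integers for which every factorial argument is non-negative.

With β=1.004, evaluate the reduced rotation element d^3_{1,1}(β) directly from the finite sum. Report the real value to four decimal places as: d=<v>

d=-0.3929

d^3_{1,1}(β=1.004) via Wigner's sum:
c=cos(1.004/2)=0.876622, s=sin(1.004/2)=0.481180; N=√[24·2·24·2]=48.000000
k∈{0,1,2} keeps every argument non-negative
  k=0: (−1)^0·48.0000/(48)·0.8766^6·0.4812^0 = +0.453810
  k=1: (−1)^1·48.0000/(6)·0.8766^4·0.4812^2 = -1.093841
  k=2: (−1)^2·48.0000/(8)·0.8766^2·0.4812^4 = +0.247175
d^3_{1,1}(1.004) = +0.453810 -1.093841 +0.247175 = -0.392855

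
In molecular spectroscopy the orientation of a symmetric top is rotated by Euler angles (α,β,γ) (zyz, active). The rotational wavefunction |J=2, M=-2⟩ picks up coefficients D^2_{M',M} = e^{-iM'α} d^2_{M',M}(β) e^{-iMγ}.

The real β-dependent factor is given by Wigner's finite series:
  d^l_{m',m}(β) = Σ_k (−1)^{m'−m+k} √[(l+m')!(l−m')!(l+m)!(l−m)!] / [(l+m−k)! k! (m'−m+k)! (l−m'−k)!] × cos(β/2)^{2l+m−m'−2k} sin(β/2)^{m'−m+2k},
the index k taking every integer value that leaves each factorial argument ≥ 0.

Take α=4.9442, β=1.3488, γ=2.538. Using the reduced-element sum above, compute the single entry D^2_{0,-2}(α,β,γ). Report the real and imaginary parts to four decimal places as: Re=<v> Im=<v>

Re=0.2072 Im=-0.5446

D^2_{0,-2}(4.9442,1.3488,2.538) = e^{-i·0·4.9442}·d^2_{0,-2}(1.3488)·e^{-i·-2·2.538}. Compute d first:
With c≡cos(β/2)=0.781082 and s≡sin(β/2)=0.624429, N=[2·2·1·24]^{1/2}=9.797959
The bounds max(0,m−m')=0 and min(l+m,l−m')=0 give 1 term
  k=0: (−1)^2·9.7980/(4)·0.7811^2·0.6244^2 = +0.582686
d^2_{0,-2}(1.3488) = +0.582686
Phases: e^{-i·(0)·4.9442}=+1.000000+0.000000i, e^{-i·(-2)·2.538}=+0.355651-0.934619i ⇒ D=+0.207233-0.544589i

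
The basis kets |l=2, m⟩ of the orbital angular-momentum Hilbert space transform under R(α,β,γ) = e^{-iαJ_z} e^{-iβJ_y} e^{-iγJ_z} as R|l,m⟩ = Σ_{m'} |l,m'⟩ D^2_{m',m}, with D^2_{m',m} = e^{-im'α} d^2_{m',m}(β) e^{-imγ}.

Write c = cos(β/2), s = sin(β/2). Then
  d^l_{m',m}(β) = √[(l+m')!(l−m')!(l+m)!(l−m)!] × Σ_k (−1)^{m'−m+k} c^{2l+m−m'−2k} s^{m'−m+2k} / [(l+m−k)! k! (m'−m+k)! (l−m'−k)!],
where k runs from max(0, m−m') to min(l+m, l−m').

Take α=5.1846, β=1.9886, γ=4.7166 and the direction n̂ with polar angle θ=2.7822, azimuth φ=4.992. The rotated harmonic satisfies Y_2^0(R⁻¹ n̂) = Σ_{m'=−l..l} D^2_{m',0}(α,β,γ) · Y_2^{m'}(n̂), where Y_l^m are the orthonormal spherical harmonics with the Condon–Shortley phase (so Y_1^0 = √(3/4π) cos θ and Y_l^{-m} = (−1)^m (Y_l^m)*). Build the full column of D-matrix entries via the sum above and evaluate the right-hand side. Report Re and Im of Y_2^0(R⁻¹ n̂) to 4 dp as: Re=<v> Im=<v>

Need the full column D^2_{m',0} for m'=−2..2 at α=5.1846, β=1.9886, γ=4.7166.
cos(β/2)=0.545090, sin(β/2)=0.838378
d^2_{-2,0}: single k=2 term ⇒ +0.511554;  D = -0.299879-0.414439i
d^2_{-1,0}: k∈[1..2] ⇒ +0.332598 -0.786797 = -0.454199;  D = -0.206595+0.404494i
d^2_{0,0}: k∈[0..2] ⇒ +0.088282 -0.835364 +0.494036 = -0.253046;  D = -0.253046+0.000000i
d^2_{1,0}: k∈[0..1] ⇒ -0.332598 +0.786797 = +0.454199;  D = +0.206595+0.404494i
d^2_{2,0}: single k=0 term ⇒ +0.511554;  D = -0.299879+0.414439i
Y_2^{m'}(θ=2.7822,φ=4.992) and Σ D·Y over m':
  (-0.2999-0.4144i)·(-0.0405+0.0253i)  (-0.2066+0.4045i)·(-0.0702-0.2445i)  (-0.2530+0.0000i)·(+0.5137+0.0000i)  (+0.2066+0.4045i)·(+0.0702-0.2445i)  (-0.2999+0.4144i)·(-0.0405-0.0253i)
Y_2^0(R⁻¹ n̂) = +0.142081+0.000000i

Re=0.1421 Im=0.0000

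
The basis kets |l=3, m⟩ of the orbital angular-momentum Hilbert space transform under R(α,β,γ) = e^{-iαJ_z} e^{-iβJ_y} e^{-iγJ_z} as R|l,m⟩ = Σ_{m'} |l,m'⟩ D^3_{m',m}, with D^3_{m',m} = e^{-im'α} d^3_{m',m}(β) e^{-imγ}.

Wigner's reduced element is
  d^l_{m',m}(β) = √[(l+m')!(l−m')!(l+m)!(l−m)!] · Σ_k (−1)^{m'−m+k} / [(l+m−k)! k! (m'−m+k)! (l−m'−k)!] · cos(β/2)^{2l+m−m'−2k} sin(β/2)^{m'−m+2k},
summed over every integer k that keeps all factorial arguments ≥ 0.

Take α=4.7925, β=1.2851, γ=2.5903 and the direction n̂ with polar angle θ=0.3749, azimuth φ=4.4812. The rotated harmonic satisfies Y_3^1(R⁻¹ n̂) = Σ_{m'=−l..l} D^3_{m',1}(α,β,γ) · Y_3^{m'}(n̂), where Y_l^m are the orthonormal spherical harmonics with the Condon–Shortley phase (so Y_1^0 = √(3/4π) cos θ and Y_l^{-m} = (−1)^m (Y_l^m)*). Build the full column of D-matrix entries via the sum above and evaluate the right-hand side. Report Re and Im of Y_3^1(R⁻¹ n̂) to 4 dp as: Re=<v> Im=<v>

Re=-0.1559 Im=-0.1290

Need the full column D^3_{m',1} for m'=−3..3 at α=4.7925, β=1.2851, γ=2.5903.
cos(β/2)=0.800570, sin(β/2)=0.599239
d^3_{-3,1}: single k=4 term ⇒ +0.320070;  D = +0.227728-0.224910i
d^3_{-2,1}: k∈[3..4] ⇒ +0.698278 -0.195614 = +0.502664;  D = +0.380705+0.328231i
d^3_{-1,1}: k∈[2..4] ⇒ +0.885012 -0.661133 +0.046302 = +0.270181;  D = -0.159482+0.218090i
d^3_{0,1}: k∈[1..3] ⇒ +0.682634 -1.147388 +0.214284 = -0.250470;  D = +0.213362+0.131193i
d^3_{1,1}: k∈[0..2] ⇒ +0.263267 -1.180016 +0.495850 = -0.420899;  D = -0.191063+0.375035i
d^3_{2,1}: k∈[0..1] ⇒ -0.623157 +0.698278 = +0.075121;  D = +0.069450+0.028635i
d^3_{3,1}: single k=0 term ⇒ +0.571273;  D = -0.174794+0.543875i
Y_3^{m'}(θ=0.3749,φ=4.4812) and Σ D·Y over m':
  (+0.2277-0.2249i)·(+0.0131-0.0158i)  (+0.3807+0.3282i)·(-0.1141-0.0569i)  (-0.1595+0.2181i)·(-0.0903+0.3835i)  (+0.2134+0.1312i)·(+0.4617+0.0000i)  (-0.1911+0.3750i)·(+0.0903+0.3835i)  (+0.0694+0.0286i)·(-0.1141+0.0569i)  (-0.1748+0.5439i)·(-0.0131-0.0158i)
Y_3^1(R⁻¹ n̂) = -0.155868-0.129043i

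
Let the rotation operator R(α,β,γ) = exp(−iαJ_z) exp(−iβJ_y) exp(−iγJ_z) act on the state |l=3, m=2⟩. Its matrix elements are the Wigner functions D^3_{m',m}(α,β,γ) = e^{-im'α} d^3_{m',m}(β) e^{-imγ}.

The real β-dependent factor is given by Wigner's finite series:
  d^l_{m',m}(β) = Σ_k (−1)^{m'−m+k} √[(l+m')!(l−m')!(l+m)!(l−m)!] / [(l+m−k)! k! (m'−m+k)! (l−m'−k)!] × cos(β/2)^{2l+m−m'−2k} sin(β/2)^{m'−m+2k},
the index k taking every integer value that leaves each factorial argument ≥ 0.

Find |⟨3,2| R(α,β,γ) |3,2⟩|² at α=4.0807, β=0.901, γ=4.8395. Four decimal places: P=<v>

First d^3_{2,2}(β=0.901), then the phase factors e^{-i(2)α} and e^{-i(2)γ}:
With c≡cos(β/2)=0.900230 and s≡sin(β/2)=0.435416, N=[120·1·120·1]^{1/2}=120.000000
k∈{0,1} keeps every argument non-negative
  k=0: (−1)^0·120.0000/(120)·0.9002^6·0.4354^0 = +0.532255
  k=1: (−1)^1·120.0000/(24)·0.9002^4·0.4354^2 = -0.622574
d^3_{2,2}(0.901) = +0.532255 -0.622574 = -0.090320
|D^3_{2,2}|² = |d^3_{2,2}(β)|² = (-0.090320)² = 0.008158 (the z-rotation phases have unit modulus)

P=0.0082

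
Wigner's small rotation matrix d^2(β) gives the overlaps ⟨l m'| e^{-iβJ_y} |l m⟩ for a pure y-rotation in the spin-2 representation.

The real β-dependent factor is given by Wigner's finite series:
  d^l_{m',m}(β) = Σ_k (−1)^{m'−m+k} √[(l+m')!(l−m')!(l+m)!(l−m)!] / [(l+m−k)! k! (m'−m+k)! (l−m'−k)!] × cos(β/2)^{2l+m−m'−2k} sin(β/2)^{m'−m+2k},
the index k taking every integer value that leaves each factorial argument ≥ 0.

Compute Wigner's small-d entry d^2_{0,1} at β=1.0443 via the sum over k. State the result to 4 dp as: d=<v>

d^2_{0,1}(β=1.0443) via Wigner's sum:
With c≡cos(β/2)=0.866749 and s≡sin(β/2)=0.498745, N=[2·2·6·1]^{1/2}=4.898979
k: max(0,(1)−(0))=1 … min(2+(1),2−(0))=2
  k=1: (−1)^0·4.8990/(2)·0.8667^3·0.4987^1 = +0.795488
  k=2: (−1)^1·4.8990/(2)·0.8667^1·0.4987^3 = -0.263393
d^2_{0,1}(1.0443) = +0.795488 -0.263393 = +0.532096

d=0.5321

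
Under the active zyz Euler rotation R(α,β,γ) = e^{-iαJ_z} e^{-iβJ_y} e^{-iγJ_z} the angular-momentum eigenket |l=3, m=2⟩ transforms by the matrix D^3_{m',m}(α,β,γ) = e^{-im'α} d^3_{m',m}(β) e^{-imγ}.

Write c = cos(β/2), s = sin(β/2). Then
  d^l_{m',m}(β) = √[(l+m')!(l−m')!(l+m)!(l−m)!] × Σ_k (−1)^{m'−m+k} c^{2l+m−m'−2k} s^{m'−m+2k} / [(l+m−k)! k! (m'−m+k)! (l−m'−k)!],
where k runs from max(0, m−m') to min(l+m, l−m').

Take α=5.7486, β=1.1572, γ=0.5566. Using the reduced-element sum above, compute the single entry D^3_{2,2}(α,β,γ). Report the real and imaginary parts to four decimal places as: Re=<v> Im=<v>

D^3_{2,2}(5.7486,1.1572,0.5566) = e^{-i·2·5.7486}·d^3_{2,2}(1.1572)·e^{-i·2·0.5566}. Compute d first:
Half-angle: c=0.837229, s=0.546852. N=√(120·1·120·1)=120.000000
k∈{0,1} keeps every argument non-negative
  k=0: (−1)^0·120.0000/(120)·0.8372^6·0.5469^0 = +0.344402
  k=1: (−1)^1·120.0000/(24)·0.8372^4·0.5469^2 = -0.734662
d^3_{2,2}(1.1572) = +0.344402 -0.734662 = -0.390260
D = (+0.480852+0.876802i)·(-0.390260)·(+0.441793-0.897117i) = -0.389881+0.017177i

Re=-0.3899 Im=0.0172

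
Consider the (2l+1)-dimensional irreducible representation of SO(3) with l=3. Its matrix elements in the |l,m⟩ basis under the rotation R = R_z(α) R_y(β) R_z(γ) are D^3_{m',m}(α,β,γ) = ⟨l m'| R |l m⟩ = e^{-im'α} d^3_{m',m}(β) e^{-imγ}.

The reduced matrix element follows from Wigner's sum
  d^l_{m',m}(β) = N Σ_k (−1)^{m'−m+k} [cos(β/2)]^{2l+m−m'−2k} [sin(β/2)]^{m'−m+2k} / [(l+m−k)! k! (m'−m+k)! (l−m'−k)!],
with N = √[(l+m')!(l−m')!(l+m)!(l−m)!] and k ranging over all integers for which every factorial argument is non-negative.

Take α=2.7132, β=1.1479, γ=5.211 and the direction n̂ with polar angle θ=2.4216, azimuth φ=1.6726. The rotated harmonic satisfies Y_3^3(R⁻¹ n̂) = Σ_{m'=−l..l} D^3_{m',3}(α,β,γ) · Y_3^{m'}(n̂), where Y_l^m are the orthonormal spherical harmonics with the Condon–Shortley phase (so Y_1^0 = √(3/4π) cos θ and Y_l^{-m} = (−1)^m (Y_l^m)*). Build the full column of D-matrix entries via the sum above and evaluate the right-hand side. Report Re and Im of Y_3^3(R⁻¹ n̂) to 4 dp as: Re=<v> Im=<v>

Re=-0.0704 Im=-0.4112

Need the full column D^3_{m',3} for m'=−3..3 at α=2.7132, β=1.1479, γ=5.211.
cos(β/2)=0.839763, sin(β/2)=0.542953
d^3_{-3,3}: single k=6 term ⇒ +0.025620;  D = +0.009039-0.023972i
d^3_{-2,3}: single k=5 term ⇒ +0.097061;  D = -0.068878+0.068387i
d^3_{-1,3}: single k=4 term ⇒ +0.237361;  D = +0.222690-0.082155i
d^3_{0,3}: single k=3 term ⇒ +0.423909;  D = -0.422718-0.031748i
d^3_{1,3}: single k=2 term ⇒ +0.567803;  D = +0.497377+0.273890i
d^3_{2,3}: single k=1 term ⇒ +0.555420;  D = -0.331270-0.445816i
d^3_{3,3}: single k=0 term ⇒ +0.350703;  D = +0.073332+0.342951i
Y_3^{m'}(θ=2.4216,φ=1.6726) and Σ D·Y over m':
  (+0.0090-0.0240i)·(+0.0360+0.1141i)  (-0.0689+0.0684i)·(+0.3272-0.0675i)  (+0.2227-0.0822i)·(-0.0395-0.3871i)  (-0.4227-0.0317i)·(+0.0488+0.0000i)  (+0.4974+0.2739i)·(+0.0395-0.3871i)  (-0.3313-0.4458i)·(+0.3272+0.0675i)  (+0.0733+0.3430i)·(-0.0360+0.1141i)
Y_3^3(R⁻¹ n̂) = -0.070415-0.411226i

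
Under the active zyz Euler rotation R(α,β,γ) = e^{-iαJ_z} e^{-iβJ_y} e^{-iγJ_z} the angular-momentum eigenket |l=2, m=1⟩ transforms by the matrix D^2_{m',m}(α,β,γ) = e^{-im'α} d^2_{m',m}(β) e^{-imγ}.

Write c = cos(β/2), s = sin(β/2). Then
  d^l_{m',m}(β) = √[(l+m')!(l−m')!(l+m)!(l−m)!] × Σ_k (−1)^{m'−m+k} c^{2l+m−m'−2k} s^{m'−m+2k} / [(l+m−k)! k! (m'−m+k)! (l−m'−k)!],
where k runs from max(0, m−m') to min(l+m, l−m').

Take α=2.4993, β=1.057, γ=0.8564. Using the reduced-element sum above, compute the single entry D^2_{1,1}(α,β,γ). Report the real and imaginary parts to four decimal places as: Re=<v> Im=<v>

Re=0.0124 Im=-0.0027

First d^2_{1,1}(β=1.057), then the phase factors e^{-i(1)α} and e^{-i(1)γ}:
c=cos(1.057/2)=0.863564, s=sin(1.057/2)=0.504239; N=√[6·1·6·1]=6.000000
k∈{0,1} keeps every argument non-negative
  k=0: (−1)^0·6.0000/(6)·0.8636^4·0.5042^0 = +0.556133
  k=1: (−1)^1·6.0000/(2)·0.8636^2·0.5042^2 = -0.568830
d^2_{1,1}(1.057) = +0.556133 -0.568830 = -0.012697
Phases: e^{-i·(1)·2.4993}=-0.800724-0.599033i, e^{-i·(1)·0.8564}=+0.655161-0.755489i ⇒ D=+0.012407-0.002698i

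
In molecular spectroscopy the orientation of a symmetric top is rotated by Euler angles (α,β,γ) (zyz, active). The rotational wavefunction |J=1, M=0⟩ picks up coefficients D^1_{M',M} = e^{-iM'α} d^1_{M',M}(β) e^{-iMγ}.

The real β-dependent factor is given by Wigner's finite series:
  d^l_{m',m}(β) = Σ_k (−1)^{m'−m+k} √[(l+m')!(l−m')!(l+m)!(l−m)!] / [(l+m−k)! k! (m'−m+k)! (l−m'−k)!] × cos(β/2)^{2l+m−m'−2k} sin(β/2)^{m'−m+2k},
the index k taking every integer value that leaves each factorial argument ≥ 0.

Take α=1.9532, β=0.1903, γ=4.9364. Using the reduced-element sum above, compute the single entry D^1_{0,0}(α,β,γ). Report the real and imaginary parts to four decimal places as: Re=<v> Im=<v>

D^1_{0,0}(1.9532,0.1903,4.9364) = e^{-i·0·1.9532}·d^1_{0,0}(0.1903)·e^{-i·0·4.9364}. Compute d first:
Half-angle: c=0.995477, s=0.095006. N=√(1·1·1·1)=1.000000
The bounds max(0,m−m')=0 and min(l+m,l−m')=1 give 2 terms
  k=0: (−1)^0·1.0000/(1)·0.9955^2·0.0950^0 = +0.990974
  k=1: (−1)^1·1.0000/(1)·0.9955^0·0.0950^2 = -0.009026
d^1_{0,0}(0.1903) = +0.990974 -0.009026 = +0.981948
Attach z-rotation phases: D = e^{-i(0)(1.9532)}·(+0.981948)·e^{-i(0)(4.9364)} = +0.981948+0.000000i

Re=0.9819 Im=0.0000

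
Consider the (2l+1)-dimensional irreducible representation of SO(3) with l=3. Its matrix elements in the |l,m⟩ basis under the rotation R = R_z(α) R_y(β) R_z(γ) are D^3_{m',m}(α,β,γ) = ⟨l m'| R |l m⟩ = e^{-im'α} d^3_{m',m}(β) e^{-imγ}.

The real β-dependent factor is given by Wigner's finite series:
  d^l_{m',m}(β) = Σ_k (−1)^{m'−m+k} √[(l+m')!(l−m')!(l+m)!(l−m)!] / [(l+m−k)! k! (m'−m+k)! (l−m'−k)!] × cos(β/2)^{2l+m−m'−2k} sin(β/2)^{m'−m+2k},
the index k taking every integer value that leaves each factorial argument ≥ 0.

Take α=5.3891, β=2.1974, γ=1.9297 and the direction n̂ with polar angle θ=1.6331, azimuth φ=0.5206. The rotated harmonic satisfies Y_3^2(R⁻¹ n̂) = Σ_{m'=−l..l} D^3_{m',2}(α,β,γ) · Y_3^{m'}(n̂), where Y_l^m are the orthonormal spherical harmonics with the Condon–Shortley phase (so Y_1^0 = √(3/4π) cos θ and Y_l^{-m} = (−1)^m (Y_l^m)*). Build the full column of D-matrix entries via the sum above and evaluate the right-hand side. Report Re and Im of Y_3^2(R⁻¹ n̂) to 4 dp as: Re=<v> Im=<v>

Need the full column D^3_{m',2} for m'=−3..3 at α=5.3891, β=2.1974, γ=1.9297.
cos(β/2)=0.454754, sin(β/2)=0.890617
d^3_{-3,2}: single k=5 term ⇒ +0.624176;  D = +0.603442-0.159541i
d^3_{-2,2}: k∈[4..5] ⇒ +0.650560 -0.499052 = +0.151508;  D = +0.121920+0.089946i
d^3_{-1,2}: k∈[3..4] ⇒ +0.420178 -0.805808 = -0.385630;  D = -0.015844-0.385304i
d^3_{0,2}: k∈[2..3] ⇒ +0.185802 -0.712653 = -0.526851;  D = +0.396850-0.346528i
d^3_{1,2}: k∈[1..2] ⇒ +0.054774 -0.420178 = -0.365404;  D = +0.359741+0.064080i
d^3_{2,2}: k∈[0..1] ⇒ +0.008844 -0.169613 = -0.160769;  D = +0.077138+0.141054i
d^3_{3,2}: single k=0 term ⇒ -0.042428;  D = -0.016274+0.039183i
Y_3^{m'}(θ=1.6331,φ=0.5206) and Σ D·Y over m':
  (+0.6034-0.1595i)·(+0.0037-0.4148i)  (+0.1219+0.0899i)·(-0.0320+0.0547i)  (-0.0158-0.3853i)·(-0.2744+0.1573i)  (+0.3969-0.3465i)·(+0.0693+0.0000i)  (+0.3597+0.0641i)·(+0.2744+0.1573i)  (+0.0771+0.1411i)·(-0.0320-0.0547i)  (-0.0163+0.0392i)·(-0.0037-0.4148i)
Y_3^2(R⁻¹ n̂) = +0.129893-0.095821i

Re=0.1299 Im=-0.0958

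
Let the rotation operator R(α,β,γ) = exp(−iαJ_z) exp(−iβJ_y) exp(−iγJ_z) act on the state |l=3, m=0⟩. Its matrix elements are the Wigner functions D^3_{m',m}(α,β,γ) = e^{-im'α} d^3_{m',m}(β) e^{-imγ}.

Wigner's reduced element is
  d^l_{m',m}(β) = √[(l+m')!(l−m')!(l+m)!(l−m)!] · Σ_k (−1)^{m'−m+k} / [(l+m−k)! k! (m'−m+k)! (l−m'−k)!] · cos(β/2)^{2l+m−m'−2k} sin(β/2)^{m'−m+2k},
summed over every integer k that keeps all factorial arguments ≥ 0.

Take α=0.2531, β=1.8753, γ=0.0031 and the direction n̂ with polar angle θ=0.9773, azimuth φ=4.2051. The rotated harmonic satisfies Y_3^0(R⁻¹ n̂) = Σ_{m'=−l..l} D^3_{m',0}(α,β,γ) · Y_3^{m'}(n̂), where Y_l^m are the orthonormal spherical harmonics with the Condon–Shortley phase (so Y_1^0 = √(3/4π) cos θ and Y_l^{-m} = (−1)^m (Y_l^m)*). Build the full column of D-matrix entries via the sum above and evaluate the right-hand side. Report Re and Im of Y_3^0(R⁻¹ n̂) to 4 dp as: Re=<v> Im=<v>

Need the full column D^3_{m',0} for m'=−3..3 at α=0.2531, β=1.8753, γ=0.0031.
cos(β/2)=0.591684, sin(β/2)=0.806170
d^3_{-3,0}: single k=3 term ⇒ +0.485361;  D = +0.352041+0.334129i
d^3_{-2,0}: k∈[2..3] ⇒ +0.436288 -0.809929 = -0.373640;  D = -0.326783-0.181162i
d^3_{-1,0}: k∈[1..3] ⇒ +0.202520 -1.127876 +0.697932 = -0.227424;  D = -0.220179-0.056948i
d^3_{0,0}: k∈[0..3] ⇒ +0.042908 -0.716895 +1.330849 -0.274511 = +0.382351;  D = +0.382351+0.000000i
d^3_{1,0}: k∈[0..2] ⇒ -0.202520 +1.127876 -0.697932 = +0.227424;  D = +0.220179-0.056948i
d^3_{2,0}: k∈[0..1] ⇒ +0.436288 -0.809929 = -0.373640;  D = -0.326783+0.181162i
d^3_{3,0}: single k=0 term ⇒ -0.485361;  D = -0.352041+0.334129i
Y_3^{m'}(θ=0.9773,φ=4.2051) and Σ D·Y over m':
  (+0.3520+0.3341i)·(+0.2374-0.0116i)  (-0.3268-0.1812i)·(-0.2074-0.3336i)  (-0.2202-0.0569i)·(-0.0734+0.1320i)  (+0.3824+0.0000i)·(-0.2997+0.0000i)  (+0.2202-0.0569i)·(+0.0734+0.1320i)  (-0.3268+0.1812i)·(-0.2074+0.3336i)  (-0.3520+0.3341i)·(-0.2374-0.0116i)
Y_3^0(R⁻¹ n̂) = +0.122357+0.000000i

Re=0.1224 Im=0.0000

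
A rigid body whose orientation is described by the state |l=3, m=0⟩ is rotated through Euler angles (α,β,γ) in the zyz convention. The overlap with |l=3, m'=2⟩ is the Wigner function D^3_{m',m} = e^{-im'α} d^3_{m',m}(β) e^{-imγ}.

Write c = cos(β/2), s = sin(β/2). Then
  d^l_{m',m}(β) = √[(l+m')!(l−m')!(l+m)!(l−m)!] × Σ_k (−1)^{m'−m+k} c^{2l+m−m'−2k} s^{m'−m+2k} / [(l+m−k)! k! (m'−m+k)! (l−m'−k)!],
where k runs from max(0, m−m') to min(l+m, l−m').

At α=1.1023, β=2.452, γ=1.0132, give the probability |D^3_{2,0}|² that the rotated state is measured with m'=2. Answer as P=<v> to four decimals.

P=0.1829

First d^3_{2,0}(β=2.452), then the phase factors e^{-i(2)α} and e^{-i(0)γ}:
c=cos(2.452/2)=0.338005, s=sin(2.452/2)=0.941144; N=√[120·1·6·6]=65.726707
k: max(0,(0)−(2))=0 … min(3+(0),3−(2))=1
  k=0: (−1)^2·65.7267/(12)·0.3380^4·0.9411^2 = +0.063324
  k=1: (−1)^3·65.7267/(12)·0.3380^2·0.9411^4 = -0.490944
d^3_{2,0}(2.452) = +0.063324 -0.490944 = -0.427620
|D^3_{2,0}|² = |d^3_{2,0}(β)|² = (-0.427620)² = 0.182859 (the z-rotation phases have unit modulus)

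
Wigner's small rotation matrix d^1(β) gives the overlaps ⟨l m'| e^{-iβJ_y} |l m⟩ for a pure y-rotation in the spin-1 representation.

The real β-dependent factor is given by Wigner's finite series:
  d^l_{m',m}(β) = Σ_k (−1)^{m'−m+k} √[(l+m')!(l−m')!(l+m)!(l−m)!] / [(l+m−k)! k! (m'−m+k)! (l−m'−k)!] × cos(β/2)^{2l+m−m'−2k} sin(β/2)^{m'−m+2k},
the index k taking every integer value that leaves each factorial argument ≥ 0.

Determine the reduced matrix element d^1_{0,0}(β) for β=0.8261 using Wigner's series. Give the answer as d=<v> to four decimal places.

d=0.6777

d^1_{0,0}(β=0.8261) via Wigner's sum:
Half-angle: c=0.915901, s=0.401405. N=√(1·1·1·1)=1.000000
Admissible k: 0..1 (factorial args all ≥0)
  k=0: (−1)^0·1.0000/(1)·0.9159^2·0.4014^0 = +0.838874
  k=1: (−1)^1·1.0000/(1)·0.9159^0·0.4014^2 = -0.161126
d^1_{0,0}(0.8261) = +0.838874 -0.161126 = +0.677749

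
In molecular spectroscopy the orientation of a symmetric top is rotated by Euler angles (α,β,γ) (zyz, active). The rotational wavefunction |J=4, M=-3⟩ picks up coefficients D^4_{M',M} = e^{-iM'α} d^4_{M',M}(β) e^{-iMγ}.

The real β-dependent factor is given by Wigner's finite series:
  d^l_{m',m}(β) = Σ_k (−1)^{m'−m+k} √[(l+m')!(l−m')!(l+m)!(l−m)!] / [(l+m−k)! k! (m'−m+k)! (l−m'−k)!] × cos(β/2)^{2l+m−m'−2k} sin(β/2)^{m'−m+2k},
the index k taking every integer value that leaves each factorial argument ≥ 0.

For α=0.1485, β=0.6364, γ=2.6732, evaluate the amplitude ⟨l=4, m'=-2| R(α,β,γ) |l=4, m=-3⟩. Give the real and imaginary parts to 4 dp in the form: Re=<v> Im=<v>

D^4_{-2,-3}(0.1485,0.6364,2.6732) = e^{-i·-2·0.1485}·d^4_{-2,-3}(0.6364)·e^{-i·-3·2.6732}. Compute d first:
With c≡cos(β/2)=0.949800 and s≡sin(β/2)=0.312857, N=[2·720·1·5040]^{1/2}=2693.993318
The bounds max(0,m−m')=0 and min(l+m,l−m')=1 give 2 terms
  k=0: (−1)^1·2693.9933/(720)·0.9498^7·0.3129^1 = -0.816274
  k=1: (−1)^2·2693.9933/(240)·0.9498^5·0.3129^3 = +0.265696
d^4_{-2,-3}(0.6364) = -0.816274 +0.265696 = -0.550578
Phases: e^{-i·(-2)·0.1485}=+0.956219+0.292653i, e^{-i·(-3)·2.6732}=-0.164862+0.986317i ⇒ D=+0.245719-0.492705i

Re=0.2457 Im=-0.4927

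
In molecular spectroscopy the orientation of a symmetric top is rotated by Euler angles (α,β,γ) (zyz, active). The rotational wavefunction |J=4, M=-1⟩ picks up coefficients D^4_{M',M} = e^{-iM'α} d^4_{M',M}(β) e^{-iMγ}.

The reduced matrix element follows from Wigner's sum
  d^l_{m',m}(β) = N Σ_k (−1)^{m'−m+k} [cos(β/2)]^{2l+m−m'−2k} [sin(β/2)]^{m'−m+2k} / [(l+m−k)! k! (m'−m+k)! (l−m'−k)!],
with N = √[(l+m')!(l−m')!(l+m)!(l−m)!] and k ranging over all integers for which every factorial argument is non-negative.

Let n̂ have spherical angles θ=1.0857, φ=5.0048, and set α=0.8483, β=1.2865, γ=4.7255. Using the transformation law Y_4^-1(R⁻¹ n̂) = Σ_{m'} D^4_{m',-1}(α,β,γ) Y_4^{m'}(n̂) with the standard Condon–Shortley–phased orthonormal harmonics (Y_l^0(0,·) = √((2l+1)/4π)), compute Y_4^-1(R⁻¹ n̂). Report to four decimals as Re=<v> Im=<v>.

Need the full column D^4_{m',-1} for m'=−4..4 at α=0.8483, β=1.2865, γ=4.7255.
cos(β/2)=0.800151, sin(β/2)=0.599799
d^4_{-4,-1}: single k=3 term ⇒ +0.529627;  D = -0.138570+0.511178i
d^4_{-3,-1}: k∈[2..3] ⇒ +0.749398 -0.701826 = +0.047572;  D = +0.026213+0.039699i
d^4_{-2,-1}: k∈[1..3] ⇒ +0.534373 -1.501352 +0.562418 = -0.404561;  D = -0.400664-0.056019i
d^4_{-1,-1}: k∈[0..3] ⇒ +0.168025 -1.416229 +1.591591 -0.298111 = +0.045276;  D = +0.034354-0.029491i
d^4_{0,-1}: k∈[0..3] ⇒ -0.563278 +1.899076 -1.067113 +0.099937 = +0.368622;  D = +0.004833-0.368590i
d^4_{1,-1}: k∈[0..3] ⇒ +0.944153 -1.591591 +0.447167 -0.016751 = -0.217023;  D = +0.160906+0.145631i
d^4_{2,-1}: k∈[0..2] ⇒ -1.000901 +0.843627 -0.094809 = -0.252083;  D = +0.250484-0.028348i
d^4_{3,-1}: k∈[0..1] ⇒ +0.701826 -0.236618 = +0.465207;  D = -0.266427+0.381359i
d^4_{4,-1}: single k=0 term ⇒ -0.297604;  D = -0.070306-0.289180i
Y_4^{m'}(θ=1.0857,φ=5.0048) and Σ D·Y over m':
  (-0.1386+0.5112i)·(+0.1058-0.2495i)  (+0.0262+0.0397i)·(-0.3107-0.2583i)  (-0.4007-0.0560i)·(-0.1139+0.0754i)  (+0.0344-0.0295i)·(-0.0831-0.2762i)  (+0.0048-0.3686i)·(-0.1976+0.0000i)  (+0.1609+0.1456i)·(+0.0831-0.2762i)  (+0.2505-0.0283i)·(-0.1139-0.0754i)  (-0.2664+0.3814i)·(+0.3107-0.2583i)  (-0.0703-0.2892i)·(+0.1058+0.2495i)
Y_4^-1(R⁻¹ n̂) = +0.256261+0.202696i

Re=0.2563 Im=0.2027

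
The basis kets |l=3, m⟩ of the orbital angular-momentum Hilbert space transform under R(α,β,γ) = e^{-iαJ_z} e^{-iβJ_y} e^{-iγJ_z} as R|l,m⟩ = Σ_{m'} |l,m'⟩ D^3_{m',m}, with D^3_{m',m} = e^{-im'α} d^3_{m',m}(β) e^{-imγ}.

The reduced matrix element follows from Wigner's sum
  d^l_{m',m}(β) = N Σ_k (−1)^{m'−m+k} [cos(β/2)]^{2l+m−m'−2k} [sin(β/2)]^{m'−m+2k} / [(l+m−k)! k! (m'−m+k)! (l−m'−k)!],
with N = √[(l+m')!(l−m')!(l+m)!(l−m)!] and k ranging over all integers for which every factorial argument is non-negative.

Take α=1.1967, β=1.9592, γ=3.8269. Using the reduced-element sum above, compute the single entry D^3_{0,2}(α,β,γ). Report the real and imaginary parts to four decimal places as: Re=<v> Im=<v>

Split into d^3_{0,2}(β=1.9592) × two z-phases.
c=cos(1.9592/2)=0.557355, s=sin(1.9592/2)=0.830274; N=√[6·6·120·1]=65.726707
k: max(0,(2)−(0))=2 … min(3+(2),3−(0))=3
  k=2: (−1)^0·65.7267/(12)·0.5574^4·0.8303^2 = +0.364360
  k=3: (−1)^1·65.7267/(12)·0.5574^2·0.8303^4 = -0.808557
d^3_{0,2}(1.9592) = +0.364360 -0.808557 = -0.444197
Phases: e^{-i·(0)·1.1967}=+1.000000+0.000000i, e^{-i·(2)·3.8269}=+0.198847-0.980030i ⇒ D=-0.088327+0.435327i

Re=-0.0883 Im=0.4353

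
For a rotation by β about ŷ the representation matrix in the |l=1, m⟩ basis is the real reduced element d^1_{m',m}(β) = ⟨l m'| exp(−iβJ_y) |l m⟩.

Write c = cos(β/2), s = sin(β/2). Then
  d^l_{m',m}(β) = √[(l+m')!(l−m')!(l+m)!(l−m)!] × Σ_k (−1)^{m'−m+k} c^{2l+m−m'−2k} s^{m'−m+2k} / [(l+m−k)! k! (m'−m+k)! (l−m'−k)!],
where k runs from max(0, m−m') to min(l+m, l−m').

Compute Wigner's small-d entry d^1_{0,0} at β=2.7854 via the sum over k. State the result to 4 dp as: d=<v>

d^1_{0,0}(β=2.7854) via Wigner's sum:
c=cos(2.7854/2)=0.177156, s=sin(2.7854/2)=0.984183; N=√[1·1·1·1]=1.000000
k∈{0,1} keeps every argument non-negative
  k=0: (−1)^0·1.0000/(1)·0.1772^2·0.9842^0 = +0.031384
  k=1: (−1)^1·1.0000/(1)·0.1772^0·0.9842^2 = -0.968616
d^1_{0,0}(2.7854) = +0.031384 -0.968616 = -0.937231

d=-0.9372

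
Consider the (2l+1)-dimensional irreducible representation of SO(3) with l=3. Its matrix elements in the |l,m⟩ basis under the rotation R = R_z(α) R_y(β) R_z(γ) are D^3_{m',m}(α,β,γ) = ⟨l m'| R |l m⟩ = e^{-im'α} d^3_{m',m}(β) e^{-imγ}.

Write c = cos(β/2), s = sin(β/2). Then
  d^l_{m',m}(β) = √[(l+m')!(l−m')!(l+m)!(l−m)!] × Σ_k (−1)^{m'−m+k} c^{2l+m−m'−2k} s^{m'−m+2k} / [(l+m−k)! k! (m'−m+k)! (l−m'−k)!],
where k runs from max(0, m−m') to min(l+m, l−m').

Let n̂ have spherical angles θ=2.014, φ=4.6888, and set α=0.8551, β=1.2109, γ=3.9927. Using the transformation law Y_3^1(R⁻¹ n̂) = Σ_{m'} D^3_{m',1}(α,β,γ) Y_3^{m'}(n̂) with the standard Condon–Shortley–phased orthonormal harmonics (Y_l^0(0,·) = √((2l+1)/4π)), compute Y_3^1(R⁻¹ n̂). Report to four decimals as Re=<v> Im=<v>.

Need the full column D^3_{m',1} for m'=−3..3 at α=0.8551, β=1.2109, γ=3.9927.
cos(β/2)=0.822246, sin(β/2)=0.569132
d^3_{-3,1}: single k=4 term ⇒ +0.274727;  D = +0.039260-0.271908i
d^3_{-2,1}: k∈[3..4] ⇒ +0.648149 -0.155263 = +0.492886;  D = -0.321916-0.373238i
d^3_{-1,1}: k∈[2..4] ⇒ +0.888351 -0.567474 +0.033984 = +0.354861;  D = -0.354859-0.001417i
d^3_{0,1}: k∈[1..3] ⇒ +0.740991 -1.065017 +0.170082 = -0.153945;  D = +0.101473-0.115768i
d^3_{1,1}: k∈[0..2] ⇒ +0.309037 -1.184468 +0.425606 = -0.449825;  D = -0.060725-0.445708i
d^3_{2,1}: k∈[0..1] ⇒ -0.676429 +0.648149 = -0.028280;  D = -0.023651-0.015505i
d^3_{3,1}: single k=0 term ⇒ +0.573428;  D = +0.551911-0.155610i
Y_3^{m'}(θ=2.014,φ=4.6888) and Σ D·Y over m':
  (+0.0393-0.2719i)·(+0.0217-0.3068i)  (-0.3219-0.3732i)·(+0.3573+0.0169i)  (-0.3549-0.0014i)·(+0.0006-0.0235i)  (+0.1015-0.1158i)·(+0.3329+0.0000i)  (-0.0607-0.4457i)·(-0.0006-0.0235i)  (-0.0237-0.0155i)·(+0.3573-0.0169i)  (+0.5519-0.1556i)·(-0.0217-0.3068i)
Y_3^1(R⁻¹ n̂) = -0.236635-0.356368i

Re=-0.2366 Im=-0.3564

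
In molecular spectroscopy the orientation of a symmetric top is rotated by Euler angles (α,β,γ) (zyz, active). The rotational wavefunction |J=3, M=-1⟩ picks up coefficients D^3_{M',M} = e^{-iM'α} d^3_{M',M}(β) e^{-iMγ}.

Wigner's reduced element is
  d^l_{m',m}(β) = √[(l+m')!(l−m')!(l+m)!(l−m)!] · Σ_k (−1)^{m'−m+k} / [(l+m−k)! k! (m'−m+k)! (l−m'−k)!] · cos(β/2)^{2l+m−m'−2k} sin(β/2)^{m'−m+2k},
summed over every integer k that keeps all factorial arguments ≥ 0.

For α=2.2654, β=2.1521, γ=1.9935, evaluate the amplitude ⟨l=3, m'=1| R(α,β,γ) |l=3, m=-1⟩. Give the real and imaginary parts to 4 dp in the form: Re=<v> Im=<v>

First d^3_{1,-1}(β=2.1521), then the phase factors e^{-i(1)α} and e^{-i(-1)γ}:
Half-angle: c=0.474808, s=0.880089. N=√(24·2·2·24)=48.000000
The bounds max(0,m−m')=0 and min(l+m,l−m')=2 give 3 terms
  k=0: (−1)^2·48.0000/(8)·0.4748^4·0.8801^2 = +0.236199
  k=1: (−1)^3·48.0000/(6)·0.4748^2·0.8801^4 = -1.082016
  k=2: (−1)^4·48.0000/(48)·0.4748^0·0.8801^6 = +0.464687
d^3_{1,-1}(2.1521) = +0.236199 -1.082016 +0.464687 = -0.381130
Attach z-rotation phases: D = e^{-i(1)(2.2654)}·(-0.381130)·e^{-i(-1)(1.9935)} = -0.367128+0.102357i

Re=-0.3671 Im=0.1024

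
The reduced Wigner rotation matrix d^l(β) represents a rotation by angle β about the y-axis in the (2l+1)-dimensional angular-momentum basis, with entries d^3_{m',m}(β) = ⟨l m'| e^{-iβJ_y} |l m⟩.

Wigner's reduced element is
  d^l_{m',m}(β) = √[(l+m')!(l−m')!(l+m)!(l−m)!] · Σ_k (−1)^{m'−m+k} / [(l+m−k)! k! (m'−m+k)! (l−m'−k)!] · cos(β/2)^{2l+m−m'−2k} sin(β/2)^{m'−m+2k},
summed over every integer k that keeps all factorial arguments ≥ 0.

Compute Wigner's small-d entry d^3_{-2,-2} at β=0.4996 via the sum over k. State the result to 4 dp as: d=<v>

d^3_{-2,-2}(β=0.4996) via Wigner's sum:
Half-angle: c=0.968962, s=0.247210. N=√(1·120·1·120)=120.000000
Admissible k: 0..1 (factorial args all ≥0)
  k=0: (−1)^0·120.0000/(120)·0.9690^6·0.2472^0 = +0.827637
  k=1: (−1)^1·120.0000/(24)·0.9690^4·0.2472^2 = -0.269358
d^3_{-2,-2}(0.4996) = +0.827637 -0.269358 = +0.558280

d=0.5583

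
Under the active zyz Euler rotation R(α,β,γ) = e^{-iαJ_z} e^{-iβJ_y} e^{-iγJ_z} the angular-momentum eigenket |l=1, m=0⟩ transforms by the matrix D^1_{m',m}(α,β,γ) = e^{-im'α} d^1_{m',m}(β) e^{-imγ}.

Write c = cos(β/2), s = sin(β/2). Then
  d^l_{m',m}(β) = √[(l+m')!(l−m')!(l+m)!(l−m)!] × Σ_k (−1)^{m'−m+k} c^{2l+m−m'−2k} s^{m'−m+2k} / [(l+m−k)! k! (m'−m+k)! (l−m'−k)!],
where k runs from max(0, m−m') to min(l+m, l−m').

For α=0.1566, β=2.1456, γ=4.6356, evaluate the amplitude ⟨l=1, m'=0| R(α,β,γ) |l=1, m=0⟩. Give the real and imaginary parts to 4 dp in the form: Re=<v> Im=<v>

First d^1_{0,0}(β=2.1456), then the phase factors e^{-i(0)α} and e^{-i(0)γ}:
With c≡cos(β/2)=0.477666 and s≡sin(β/2)=0.878541, N=[1·1·1·1]^{1/2}=1.000000
k∈{0,1} keeps every argument non-negative
  k=0: (−1)^0·1.0000/(1)·0.4777^2·0.8785^0 = +0.228165
  k=1: (−1)^1·1.0000/(1)·0.4777^0·0.8785^2 = -0.771835
d^1_{0,0}(2.1456) = +0.228165 -0.771835 = -0.543670
D = (+1.000000+0.000000i)·(-0.543670)·(+1.000000+0.000000i) = -0.543670+0.000000i

Re=-0.5437 Im=0.0000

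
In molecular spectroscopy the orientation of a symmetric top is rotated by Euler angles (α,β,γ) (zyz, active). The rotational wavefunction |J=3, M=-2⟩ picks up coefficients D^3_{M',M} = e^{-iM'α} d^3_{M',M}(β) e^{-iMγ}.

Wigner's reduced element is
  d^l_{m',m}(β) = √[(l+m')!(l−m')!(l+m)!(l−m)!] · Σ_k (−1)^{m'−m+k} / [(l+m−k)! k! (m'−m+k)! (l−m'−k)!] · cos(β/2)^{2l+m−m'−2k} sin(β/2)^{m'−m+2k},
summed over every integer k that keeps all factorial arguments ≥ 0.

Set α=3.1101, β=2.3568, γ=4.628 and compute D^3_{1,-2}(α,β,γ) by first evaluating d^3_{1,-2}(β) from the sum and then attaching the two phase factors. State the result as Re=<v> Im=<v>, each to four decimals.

Re=0.5304 Im=-0.0733

Split into d^3_{1,-2}(β=2.3568) × two z-phases.
c=cos(2.3568/2)=0.382404, s=sin(2.3568/2)=0.923995; N=√[24·2·1·120]=75.894664
k: max(0,(-2)−(1))=0 … min(3+(-2),3−(1))=1
  k=0: (−1)^3·75.8947/(12)·0.3824^3·0.9240^3 = -0.279001
  k=1: (−1)^4·75.8947/(24)·0.3824^1·0.9240^5 = +0.814462
d^3_{1,-2}(2.3568) = -0.279001 +0.814462 = +0.535461
Attach z-rotation phases: D = e^{-i(1)(3.1101)}·(+0.535461)·e^{-i(-2)(4.628)} = +0.530423-0.073280i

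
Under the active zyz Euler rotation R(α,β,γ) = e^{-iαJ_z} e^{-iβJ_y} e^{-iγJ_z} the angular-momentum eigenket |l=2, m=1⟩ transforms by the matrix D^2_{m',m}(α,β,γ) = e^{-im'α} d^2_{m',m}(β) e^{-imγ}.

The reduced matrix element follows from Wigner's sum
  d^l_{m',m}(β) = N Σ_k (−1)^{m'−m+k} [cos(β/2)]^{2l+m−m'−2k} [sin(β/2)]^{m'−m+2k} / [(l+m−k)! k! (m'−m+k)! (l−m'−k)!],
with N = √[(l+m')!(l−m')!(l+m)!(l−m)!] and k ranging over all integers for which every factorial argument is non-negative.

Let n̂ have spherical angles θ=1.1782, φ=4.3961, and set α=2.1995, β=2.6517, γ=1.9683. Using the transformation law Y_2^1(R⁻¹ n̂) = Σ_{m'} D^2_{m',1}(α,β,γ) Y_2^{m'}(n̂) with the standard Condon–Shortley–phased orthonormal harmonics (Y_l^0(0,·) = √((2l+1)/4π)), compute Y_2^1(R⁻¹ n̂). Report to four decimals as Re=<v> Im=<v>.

Re=0.2632 Im=-0.2581

Need the full column D^2_{m',1} for m'=−2..2 at α=2.1995, β=2.6517, γ=1.9683.
cos(β/2)=0.242504, sin(β/2)=0.970150
d^2_{-2,1}: single k=3 term ⇒ +0.442860;  D = -0.335590+0.288971i
d^2_{-1,1}: k∈[2..3] ⇒ +0.166050 -0.885842 = -0.719792;  D = -0.700640-0.164937i
d^2_{0,1}: k∈[1..2] ⇒ +0.033890 -0.542391 = -0.508500;  D = +0.196850+0.468853i
d^2_{1,1}: k∈[0..1] ⇒ +0.003458 -0.166050 = -0.162591;  D = +0.084233-0.139071i
d^2_{2,1}: single k=0 term ⇒ -0.027671;  D = -0.027573+0.002325i
Y_2^{m'}(θ=1.1782,φ=4.3961) and Σ D·Y over m':
  (-0.3356+0.2890i)·(-0.2659-0.1949i)  (-0.7006-0.1649i)·(-0.0849+0.2595i)  (+0.1968+0.4689i)·(-0.1769+0.0000i)  (+0.0842-0.1391i)·(+0.0849+0.2595i)  (-0.0276+0.0023i)·(-0.2659+0.1949i)
Y_2^1(R⁻¹ n̂) = +0.263203-0.258138i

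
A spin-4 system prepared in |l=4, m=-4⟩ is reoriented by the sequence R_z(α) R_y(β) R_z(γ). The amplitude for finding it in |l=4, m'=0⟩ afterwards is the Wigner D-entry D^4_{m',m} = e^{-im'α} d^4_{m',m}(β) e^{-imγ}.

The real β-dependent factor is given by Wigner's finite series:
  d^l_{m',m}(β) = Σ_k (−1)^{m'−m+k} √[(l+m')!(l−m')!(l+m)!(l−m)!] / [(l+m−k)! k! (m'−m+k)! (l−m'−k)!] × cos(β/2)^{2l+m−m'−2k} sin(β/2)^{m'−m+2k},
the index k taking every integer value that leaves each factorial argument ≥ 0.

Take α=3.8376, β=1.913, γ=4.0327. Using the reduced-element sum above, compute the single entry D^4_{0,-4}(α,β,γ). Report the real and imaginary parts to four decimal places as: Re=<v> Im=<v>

Re=-0.3755 Im=-0.1690

D^4_{0,-4}(3.8376,1.913,4.0327) = e^{-i·0·3.8376}·d^4_{0,-4}(1.913)·e^{-i·-4·4.0327}. Compute d first:
c=cos(1.913/2)=0.576384, s=sin(1.913/2)=0.817179; N=√[24·24·1·40320]=4819.161753
Admissible k: 0..0 (factorial args all ≥0)
  k=0: (−1)^4·4819.1618/(576)·0.5764^4·0.8172^4 = +0.411780
d^4_{0,-4}(1.913) = +0.411780
D = (+1.000000+0.000000i)·(+0.411780)·(-0.911929-0.410349i) = -0.375514-0.168973i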